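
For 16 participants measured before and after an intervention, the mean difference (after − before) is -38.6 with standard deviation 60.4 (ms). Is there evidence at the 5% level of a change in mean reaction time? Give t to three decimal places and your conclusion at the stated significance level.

t = -2.556; reject H0

H0: μ_d = 0; H1: μ_d ≠ 0 (paired t-test on the differences, two-sided).
t = d̄/(s_d/√n) = -38.6/(60.4/√16) = -2.556
df = n − 1 = 15
Two-sided p-value ≈ 0.022
Since p ≈ 0.022 < α = 0.05, reject H0; the evidence is statistically significant.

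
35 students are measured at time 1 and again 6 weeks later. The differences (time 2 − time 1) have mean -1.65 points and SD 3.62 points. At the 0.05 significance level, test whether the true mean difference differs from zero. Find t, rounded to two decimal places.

-2.70

H0: μ_d = 0; H1: μ_d ≠ 0 (paired t-test on the differences, two-sided).
t = d̄/(s_d/√n) = -1.65/(3.62/√35) = -2.70
df = n − 1 = 34
Two-sided p-value ≈ 0.011
Since p ≈ 0.011 < α = 0.05, reject H0; the data support H1.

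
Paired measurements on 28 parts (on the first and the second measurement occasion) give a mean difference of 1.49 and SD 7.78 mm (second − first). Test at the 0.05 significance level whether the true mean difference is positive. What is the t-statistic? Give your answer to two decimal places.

1.01

H0: μ_d = 0; H1: μ_d > 0 (paired t-test on the differences, right-tailed).
t = d̄/(s_d/√n) = 1.49/(7.78/√28) = 1.01
df = n − 1 = 27
p-value = P(T ≥ 1.01) ≈ 0.1599
Since p ≈ 0.1599 > α = 0.05, fail to reject H0; the evidence is not statistically significant.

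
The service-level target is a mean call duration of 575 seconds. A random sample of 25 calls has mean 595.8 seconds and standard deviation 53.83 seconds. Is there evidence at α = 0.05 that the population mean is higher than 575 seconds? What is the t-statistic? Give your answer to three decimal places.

H0: μ = 575; H1: μ > 575 (one-sample t-test, right-tailed).
t = (x̄ − μ₀)/(s/√n) = (595.8 − 575)/(53.83/√25) = 1.932
df = n − 1 = 24
p-value = P(T ≥ 1.932) ≈ 0.033
Since p ≈ 0.033 < α = 0.05, reject H0; the evidence is statistically significant.

1.932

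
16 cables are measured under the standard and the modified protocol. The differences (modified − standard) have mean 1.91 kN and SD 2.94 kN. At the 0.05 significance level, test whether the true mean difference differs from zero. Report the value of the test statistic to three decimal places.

2.599

H0: μ_d = 0; H1: μ_d ≠ 0 (paired t-test on the differences, two-sided).
t = d̄/(s_d/√n) = 1.91/(2.94/√16) = 2.599
df = n − 1 = 15
Two-sided p-value ≈ 0.0202
Since p ≈ 0.0202 < α = 0.05, reject H0; the data support H1.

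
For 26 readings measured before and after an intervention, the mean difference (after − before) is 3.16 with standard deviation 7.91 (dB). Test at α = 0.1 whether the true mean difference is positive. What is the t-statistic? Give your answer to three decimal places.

2.037

H0: μ_d = 0; H1: μ_d > 0 (paired t-test on the differences, right-tailed).
t = d̄/(s_d/√n) = 3.16/(7.91/√26) = 2.037
df = n − 1 = 25
p-value = P(T ≥ 2.037) ≈ 0.0262
Since p ≈ 0.0262 < α = 0.1, reject H0; the data support H1.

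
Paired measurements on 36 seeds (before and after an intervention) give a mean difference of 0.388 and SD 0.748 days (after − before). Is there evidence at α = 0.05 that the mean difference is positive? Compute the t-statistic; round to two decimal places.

H0: μ_d = 0; H1: μ_d > 0 (paired t-test on the differences, right-tailed).
t = d̄/(s_d/√n) = 0.388/(0.748/√36) = 3.11
df = n − 1 = 35
p-value = P(T ≥ 3.11) ≈ 0.002
Since p ≈ 0.002 < α = 0.05, reject H0; the evidence is statistically significant.

3.11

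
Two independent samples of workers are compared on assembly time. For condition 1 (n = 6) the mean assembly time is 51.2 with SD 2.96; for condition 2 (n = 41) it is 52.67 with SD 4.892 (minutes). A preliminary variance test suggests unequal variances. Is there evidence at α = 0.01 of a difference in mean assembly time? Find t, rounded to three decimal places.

Let group 1 = condition 1, group 2 = condition 2. H0: μ_1 = μ_2; H1: μ_1 ≠ μ_2 (Welch's two-sample t-test, two-sided).
t = (x̄_1 − x̄_2)/√(s_1²/n_1 + s_2²/n_2) = (51.2 − 52.67)/√(2.96²/6 + 4.892²/41) = -1.028
Welch–Satterthwaite df ≈ 9.60
Two-sided p-value ≈ 0.3291
Since p ≈ 0.3291 > α = 0.01, fail to reject H0; the data do not provide sufficient evidence against H0.

-1.028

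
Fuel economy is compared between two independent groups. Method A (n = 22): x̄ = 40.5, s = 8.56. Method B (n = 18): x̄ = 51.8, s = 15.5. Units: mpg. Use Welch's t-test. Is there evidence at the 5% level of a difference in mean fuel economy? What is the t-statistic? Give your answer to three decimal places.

-2.767

Let group 1 = method A, group 2 = method B. H0: μ_1 = μ_2; H1: μ_1 ≠ μ_2 (Welch's two-sample t-test, two-sided).
t = (x̄_1 − x̄_2)/√(s_1²/n_1 + s_2²/n_2) = (40.5 − 51.8)/√(8.56²/22 + 15.5²/18) = -2.767
Welch–Satterthwaite df ≈ 25.27
Two-sided p-value ≈ 0.0104
Since p ≈ 0.0104 < α = 0.05, reject H0; the data support H1.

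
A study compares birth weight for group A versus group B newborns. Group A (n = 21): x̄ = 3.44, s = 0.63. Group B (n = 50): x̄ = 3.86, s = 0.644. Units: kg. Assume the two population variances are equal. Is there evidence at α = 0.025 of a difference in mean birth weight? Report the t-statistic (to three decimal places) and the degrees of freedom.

Let group 1 = group A, group 2 = group B. H0: μ_1 = μ_2; H1: μ_1 ≠ μ_2 (two-sample pooled-variance t-test, two-sided).
s_p² = [(21−1)·0.63² + (50−1)·0.644²]/(21+50−2) = 0.409566
t = (3.44 − 3.86)/√[0.409566·(1/21 + 1/50)] = -2.524
df = n₁ + n₂ − 2 = 69
Two-sided p-value ≈ 0.0139
Since p ≈ 0.0139 < α = 0.025, reject H0; the data support H1.

t = -2.524, df = 69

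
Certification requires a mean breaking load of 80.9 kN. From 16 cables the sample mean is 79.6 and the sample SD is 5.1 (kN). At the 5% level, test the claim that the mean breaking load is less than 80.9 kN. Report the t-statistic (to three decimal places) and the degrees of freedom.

t = -1.020, df = 15

H0: μ = 80.9; H1: μ < 80.9 (one-sample t-test, left-tailed).
t = (x̄ − μ₀)/(s/√n) = (79.6 − 80.9)/(5.1/√16) = -1.020
df = n − 1 = 15
p-value = P(T ≤ -1.020) ≈ 0.162
Since p ≈ 0.162 > α = 0.05, fail to reject H0; the data do not provide sufficient evidence against H0.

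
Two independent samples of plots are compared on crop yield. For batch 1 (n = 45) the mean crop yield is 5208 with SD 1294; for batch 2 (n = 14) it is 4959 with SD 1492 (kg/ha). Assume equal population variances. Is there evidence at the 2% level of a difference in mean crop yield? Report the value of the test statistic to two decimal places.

0.61

Let group 1 = batch 1, group 2 = batch 2. H0: μ_1 = μ_2; H1: μ_1 ≠ μ_2 (two-sample pooled-variance t-test, two-sided).
s_p² = [(45−1)·1294² + (14−1)·1492²]/(45+14−2) = 1800250
t = (5208 − 4959)/√[1800250·(1/45 + 1/14)] = 0.61
df = n₁ + n₂ − 2 = 57
Two-sided p-value ≈ 0.5466
Since p ≈ 0.5466 > α = 0.02, fail to reject H0; the evidence is not statistically significant.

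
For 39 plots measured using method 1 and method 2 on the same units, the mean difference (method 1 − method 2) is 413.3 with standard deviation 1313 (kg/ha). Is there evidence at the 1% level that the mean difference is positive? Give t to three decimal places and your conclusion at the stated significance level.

t = 1.966; fail to reject H0

H0: μ_d = 0; H1: μ_d > 0 (paired t-test on the differences, right-tailed).
t = d̄/(s_d/√n) = 413.3/(1313/√39) = 1.966
df = n − 1 = 38
p-value = P(T ≥ 1.966) ≈ 0.0283
Since p ≈ 0.0283 > α = 0.01, fail to reject H0; the data do not provide sufficient evidence against H0.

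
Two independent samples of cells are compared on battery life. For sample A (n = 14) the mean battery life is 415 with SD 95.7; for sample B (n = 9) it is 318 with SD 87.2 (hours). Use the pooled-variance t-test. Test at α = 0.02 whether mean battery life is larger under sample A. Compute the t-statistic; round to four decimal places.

2.4530

Let group 1 = sample A, group 2 = sample B. H0: μ_1 = μ_2; H1: μ_1 > μ_2 (two-sample pooled-variance t-test, right-tailed).
s_p² = [(14−1)·95.7² + (9−1)·87.2²]/(14+9−2) = 8566.24
t = (415 − 318)/√[8566.24·(1/14 + 1/9)] = 2.4530
df = n₁ + n₂ − 2 = 21
p-value = P(T ≥ 2.4530) ≈ 0.0115
Since p ≈ 0.0115 < α = 0.02, reject H0; the data support H1.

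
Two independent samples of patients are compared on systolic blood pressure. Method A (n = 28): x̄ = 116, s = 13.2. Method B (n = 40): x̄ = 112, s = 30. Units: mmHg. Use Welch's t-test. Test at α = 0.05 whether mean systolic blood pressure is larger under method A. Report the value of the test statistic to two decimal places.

Let group 1 = method A, group 2 = method B. H0: μ_1 = μ_2; H1: μ_1 > μ_2 (Welch's two-sample t-test, right-tailed).
t = (x̄_1 − x̄_2)/√(s_1²/n_1 + s_2²/n_2) = (116 − 112)/√(13.2²/28 + 30²/40) = 0.75
Welch–Satterthwaite df ≈ 57.23
p-value = P(T ≥ 0.75) ≈ 0.2293
Since p ≈ 0.2293 > α = 0.05, fail to reject H0; the data do not provide sufficient evidence against H0.

0.75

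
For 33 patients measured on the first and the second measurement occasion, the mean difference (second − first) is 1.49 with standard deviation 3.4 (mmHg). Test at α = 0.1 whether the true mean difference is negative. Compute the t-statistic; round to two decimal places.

2.52

H0: μ_d = 0; H1: μ_d < 0 (paired t-test on the differences, left-tailed).
t = d̄/(s_d/√n) = 1.49/(3.4/√33) = 2.52
df = n − 1 = 32
p-value = P(T ≤ 2.52) ≈ 0.991
Since p ≈ 0.991 > α = 0.1, fail to reject H0; the data do not provide sufficient evidence against H0.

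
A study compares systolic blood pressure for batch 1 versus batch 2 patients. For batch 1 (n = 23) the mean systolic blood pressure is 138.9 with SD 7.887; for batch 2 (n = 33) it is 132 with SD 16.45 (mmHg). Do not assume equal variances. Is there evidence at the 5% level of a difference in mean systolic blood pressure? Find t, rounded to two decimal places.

Let group 1 = batch 1, group 2 = batch 2. H0: μ_1 = μ_2; H1: μ_1 ≠ μ_2 (Welch's two-sample t-test, two-sided).
t = (x̄_1 − x̄_2)/√(s_1²/n_1 + s_2²/n_2) = (138.9 − 132)/√(7.887²/23 + 16.45²/33) = 2.09
Welch–Satterthwaite df ≈ 48.86
Two-sided p-value ≈ 0.042
Since p ≈ 0.042 < α = 0.05, reject H0; the evidence is statistically significant.

2.09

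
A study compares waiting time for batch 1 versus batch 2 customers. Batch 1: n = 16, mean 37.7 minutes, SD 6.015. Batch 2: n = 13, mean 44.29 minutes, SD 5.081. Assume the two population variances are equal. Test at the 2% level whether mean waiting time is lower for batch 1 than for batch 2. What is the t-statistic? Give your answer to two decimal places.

-3.14

Let group 1 = batch 1, group 2 = batch 2. H0: μ_1 = μ_2; H1: μ_1 < μ_2 (two-sample pooled-variance t-test, left-tailed).
s_p² = [(16−1)·6.015² + (13−1)·5.081²]/(16+13−2) = 31.5742
t = (37.7 − 44.29)/√[31.5742·(1/16 + 1/13)] = -3.14
df = n₁ + n₂ − 2 = 27
p-value = P(T ≤ -3.14) ≈ 0.002
Since p ≈ 0.002 < α = 0.02, reject H0; the data support H1.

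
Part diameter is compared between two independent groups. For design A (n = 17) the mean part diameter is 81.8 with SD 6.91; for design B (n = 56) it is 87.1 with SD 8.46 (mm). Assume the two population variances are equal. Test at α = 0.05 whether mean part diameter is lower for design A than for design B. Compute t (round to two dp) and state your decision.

t = -2.35; reject H0

Let group 1 = design A, group 2 = design B. H0: μ_1 = μ_2; H1: μ_1 < μ_2 (two-sample pooled-variance t-test, left-tailed).
s_p² = [(17−1)·6.91² + (56−1)·8.46²]/(17+56−2) = 66.2029
t = (81.8 − 87.1)/√[66.2029·(1/17 + 1/56)] = -2.35
df = n₁ + n₂ − 2 = 71
p-value = P(T ≤ -2.35) ≈ 0.0107
Since p ≈ 0.0107 < α = 0.05, reject H0; the data support H1.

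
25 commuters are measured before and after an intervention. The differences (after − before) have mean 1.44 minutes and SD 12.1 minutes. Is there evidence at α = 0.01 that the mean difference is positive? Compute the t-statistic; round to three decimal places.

0.595

H0: μ_d = 0; H1: μ_d > 0 (paired t-test on the differences, right-tailed).
t = d̄/(s_d/√n) = 1.44/(12.1/√25) = 0.595
df = n − 1 = 24
p-value = P(T ≥ 0.595) ≈ 0.279
Since p ≈ 0.279 > α = 0.01, fail to reject H0; the data do not provide sufficient evidence against H0.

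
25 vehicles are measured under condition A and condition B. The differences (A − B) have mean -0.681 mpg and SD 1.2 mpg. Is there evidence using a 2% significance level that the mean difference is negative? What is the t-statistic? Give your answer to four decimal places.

H0: μ_d = 0; H1: μ_d < 0 (paired t-test on the differences, left-tailed).
t = d̄/(s_d/√n) = -0.681/(1.2/√25) = -2.8375
df = n − 1 = 24
p-value = P(T ≤ -2.8375) ≈ 0.005
Since p ≈ 0.005 < α = 0.02, reject H0; the evidence is statistically significant.

-2.8375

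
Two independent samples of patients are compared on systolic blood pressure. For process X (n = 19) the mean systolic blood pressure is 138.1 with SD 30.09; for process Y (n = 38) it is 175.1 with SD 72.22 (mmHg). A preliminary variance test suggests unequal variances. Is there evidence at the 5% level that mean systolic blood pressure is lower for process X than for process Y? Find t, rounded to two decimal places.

-2.72

Let group 1 = process X, group 2 = process Y. H0: μ_1 = μ_2; H1: μ_1 < μ_2 (Welch's two-sample t-test, left-tailed).
t = (x̄_1 − x̄_2)/√(s_1²/n_1 + s_2²/n_2) = (138.1 − 175.1)/√(30.09²/19 + 72.22²/38) = -2.72
Welch–Satterthwaite df ≈ 53.82
p-value = P(T ≤ -2.72) ≈ 0.004
Since p ≈ 0.004 < α = 0.05, reject H0; the data support H1.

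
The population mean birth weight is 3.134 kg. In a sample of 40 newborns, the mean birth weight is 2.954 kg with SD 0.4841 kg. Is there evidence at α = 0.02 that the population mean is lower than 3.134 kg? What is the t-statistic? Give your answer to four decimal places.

-2.3516

H0: μ = 3.134; H1: μ < 3.134 (one-sample t-test, left-tailed).
t = (x̄ − μ₀)/(s/√n) = (2.954 − 3.134)/(0.4841/√40) = -2.3516
df = n − 1 = 39
p-value = P(T ≤ -2.3516) ≈ 0.012
Since p ≈ 0.012 < α = 0.02, reject H0; the evidence is statistically significant.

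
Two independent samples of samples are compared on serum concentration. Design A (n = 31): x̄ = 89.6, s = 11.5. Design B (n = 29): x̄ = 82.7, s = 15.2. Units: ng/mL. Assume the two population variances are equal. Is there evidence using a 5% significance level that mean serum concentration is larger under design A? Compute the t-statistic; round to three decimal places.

Let group 1 = design A, group 2 = design B. H0: μ_1 = μ_2; H1: μ_1 > μ_2 (two-sample pooled-variance t-test, right-tailed).
s_p² = [(31−1)·11.5² + (29−1)·15.2²]/(31+29−2) = 179.942
t = (89.6 − 82.7)/√[179.942·(1/31 + 1/29)] = 1.991
df = n₁ + n₂ − 2 = 58
p-value = P(T ≥ 1.991) ≈ 0.0256
Since p ≈ 0.0256 < α = 0.05, reject H0; the evidence is statistically significant.

1.991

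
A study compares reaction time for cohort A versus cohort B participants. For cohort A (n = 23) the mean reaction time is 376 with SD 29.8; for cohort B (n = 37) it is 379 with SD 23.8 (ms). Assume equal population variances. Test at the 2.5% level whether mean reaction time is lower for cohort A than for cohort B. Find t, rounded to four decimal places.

-0.4306

Let group 1 = cohort A, group 2 = cohort B. H0: μ_1 = μ_2; H1: μ_1 < μ_2 (two-sample pooled-variance t-test, left-tailed).
s_p² = [(23−1)·29.8² + (37−1)·23.8²]/(23+37−2) = 688.426
t = (376 − 379)/√[688.426·(1/23 + 1/37)] = -0.4306
df = n₁ + n₂ − 2 = 58
p-value = P(T ≤ -0.4306) ≈ 0.334
Since p ≈ 0.334 > α = 0.025, fail to reject H0; the evidence is not statistically significant.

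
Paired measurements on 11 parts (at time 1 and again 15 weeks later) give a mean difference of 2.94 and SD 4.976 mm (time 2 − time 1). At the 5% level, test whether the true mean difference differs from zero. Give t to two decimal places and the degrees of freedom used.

t = 1.96, df = 10

H0: μ_d = 0; H1: μ_d ≠ 0 (paired t-test on the differences, two-sided).
t = d̄/(s_d/√n) = 2.94/(4.976/√11) = 1.96
df = n − 1 = 10
Two-sided p-value ≈ 0.0785
Since p ≈ 0.0785 > α = 0.05, fail to reject H0; the data do not provide sufficient evidence against H0.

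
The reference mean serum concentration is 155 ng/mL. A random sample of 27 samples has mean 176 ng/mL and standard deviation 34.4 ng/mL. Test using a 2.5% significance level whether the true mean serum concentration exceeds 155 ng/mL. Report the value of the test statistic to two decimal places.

H0: μ = 155; H1: μ > 155 (one-sample t-test, right-tailed).
t = (x̄ − μ₀)/(s/√n) = (176 − 155)/(34.4/√27) = 3.17
df = n − 1 = 26
p-value = P(T ≥ 3.17) ≈ 0.0019
Since p ≈ 0.0019 < α = 0.025, reject H0; the data support H1.

3.17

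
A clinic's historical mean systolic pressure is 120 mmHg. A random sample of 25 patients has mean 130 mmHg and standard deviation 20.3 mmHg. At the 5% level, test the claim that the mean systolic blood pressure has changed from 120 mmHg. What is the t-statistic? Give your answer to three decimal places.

2.463

H0: μ = 120; H1: μ ≠ 120 (one-sample t-test, two-sided).
t = (x̄ − μ₀)/(s/√n) = (130 − 120)/(20.3/√25) = 2.463
df = n − 1 = 24
Two-sided p-value ≈ 0.0213
Since p ≈ 0.0213 < α = 0.05, reject H0; the evidence is statistically significant.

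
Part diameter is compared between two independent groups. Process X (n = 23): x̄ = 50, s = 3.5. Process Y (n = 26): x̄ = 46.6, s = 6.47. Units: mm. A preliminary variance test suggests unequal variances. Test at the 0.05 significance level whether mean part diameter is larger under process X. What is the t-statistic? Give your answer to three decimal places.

2.323

Let group 1 = process X, group 2 = process Y. H0: μ_1 = μ_2; H1: μ_1 > μ_2 (Welch's two-sample t-test, right-tailed).
t = (x̄_1 − x̄_2)/√(s_1²/n_1 + s_2²/n_2) = (50 − 46.6)/√(3.5²/23 + 6.47²/26) = 2.323
Welch–Satterthwaite df ≈ 39.38
p-value = P(T ≥ 2.323) ≈ 0.013
Since p ≈ 0.013 < α = 0.05, reject H0; the evidence is statistically significant.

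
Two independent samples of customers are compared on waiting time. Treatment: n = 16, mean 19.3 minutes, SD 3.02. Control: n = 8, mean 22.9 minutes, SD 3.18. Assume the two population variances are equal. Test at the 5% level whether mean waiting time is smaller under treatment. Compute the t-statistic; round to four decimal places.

-2.7065

Let group 1 = treatment, group 2 = control. H0: μ_1 = μ_2; H1: μ_1 < μ_2 (two-sample pooled-variance t-test, left-tailed).
s_p² = [(16−1)·3.02² + (8−1)·3.18²]/(16+8−2) = 9.43604
t = (19.3 − 22.9)/√[9.43604·(1/16 + 1/8)] = -2.7065
df = n₁ + n₂ − 2 = 22
p-value = P(T ≤ -2.7065) ≈ 0.006
Since p ≈ 0.006 < α = 0.05, reject H0; the evidence is statistically significant.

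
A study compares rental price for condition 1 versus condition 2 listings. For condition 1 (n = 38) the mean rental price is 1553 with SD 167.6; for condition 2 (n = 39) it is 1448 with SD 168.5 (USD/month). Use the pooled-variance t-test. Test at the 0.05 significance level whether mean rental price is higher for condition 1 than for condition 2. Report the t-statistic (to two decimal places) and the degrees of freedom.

Let group 1 = condition 1, group 2 = condition 2. H0: μ_1 = μ_2; H1: μ_1 > μ_2 (two-sample pooled-variance t-test, right-tailed).
s_p² = [(38−1)·167.6² + (39−1)·168.5²]/(38+39−2) = 28243
t = (1553 − 1448)/√[28243·(1/38 + 1/39)] = 2.74
df = n₁ + n₂ − 2 = 75
p-value = P(T ≥ 2.74) ≈ 0.004
Since p ≈ 0.004 < α = 0.05, reject H0; the evidence is statistically significant.

t = 2.74, df = 75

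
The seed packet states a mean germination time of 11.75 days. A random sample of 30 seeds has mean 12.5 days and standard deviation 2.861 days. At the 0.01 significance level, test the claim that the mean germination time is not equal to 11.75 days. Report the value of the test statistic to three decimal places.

H0: μ = 11.75; H1: μ ≠ 11.75 (one-sample t-test, two-sided).
t = (x̄ − μ₀)/(s/√n) = (12.5 − 11.75)/(2.861/√30) = 1.436
df = n − 1 = 29
Two-sided p-value ≈ 0.162
Since p ≈ 0.162 > α = 0.01, fail to reject H0; the data do not provide sufficient evidence against H0.

1.436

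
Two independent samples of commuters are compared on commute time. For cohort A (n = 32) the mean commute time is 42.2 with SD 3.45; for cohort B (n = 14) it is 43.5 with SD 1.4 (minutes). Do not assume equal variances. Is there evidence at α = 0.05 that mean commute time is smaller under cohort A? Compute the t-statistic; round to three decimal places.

Let group 1 = cohort A, group 2 = cohort B. H0: μ_1 = μ_2; H1: μ_1 < μ_2 (Welch's two-sample t-test, left-tailed).
t = (x̄_1 − x̄_2)/√(s_1²/n_1 + s_2²/n_2) = (42.2 − 43.5)/√(3.45²/32 + 1.4²/14) = -1.817
Welch–Satterthwaite df ≈ 43.90
p-value = P(T ≤ -1.817) ≈ 0.038
Since p ≈ 0.038 < α = 0.05, reject H0; the evidence is statistically significant.

-1.817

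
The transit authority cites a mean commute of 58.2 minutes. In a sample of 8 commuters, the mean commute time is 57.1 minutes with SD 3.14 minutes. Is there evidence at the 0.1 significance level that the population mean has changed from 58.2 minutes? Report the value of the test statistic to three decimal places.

-0.991

H0: μ = 58.2; H1: μ ≠ 58.2 (one-sample t-test, two-sided).
t = (x̄ − μ₀)/(s/√n) = (57.1 − 58.2)/(3.14/√8) = -0.991
df = n − 1 = 7
Two-sided p-value ≈ 0.3548
Since p ≈ 0.3548 > α = 0.1, fail to reject H0; the data do not provide sufficient evidence against H0.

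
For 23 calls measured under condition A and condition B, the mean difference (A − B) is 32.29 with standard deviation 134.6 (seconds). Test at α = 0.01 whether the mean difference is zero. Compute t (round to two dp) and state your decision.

t = 1.15; fail to reject H0

H0: μ_d = 0; H1: μ_d ≠ 0 (paired t-test on the differences, two-sided).
t = d̄/(s_d/√n) = 32.29/(134.6/√23) = 1.15
df = n − 1 = 22
Two-sided p-value ≈ 0.2623
Since p ≈ 0.2623 > α = 0.01, fail to reject H0; the evidence is not statistically significant.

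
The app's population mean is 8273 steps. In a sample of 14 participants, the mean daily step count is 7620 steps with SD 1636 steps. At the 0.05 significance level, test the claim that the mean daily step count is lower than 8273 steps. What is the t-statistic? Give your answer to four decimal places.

-1.4935

H0: μ = 8273; H1: μ < 8273 (one-sample t-test, left-tailed).
t = (x̄ − μ₀)/(s/√n) = (7620 − 8273)/(1636/√14) = -1.4935
df = n − 1 = 13
p-value = P(T ≤ -1.4935) ≈ 0.080
Since p ≈ 0.080 > α = 0.05, fail to reject H0; the evidence is not statistically significant.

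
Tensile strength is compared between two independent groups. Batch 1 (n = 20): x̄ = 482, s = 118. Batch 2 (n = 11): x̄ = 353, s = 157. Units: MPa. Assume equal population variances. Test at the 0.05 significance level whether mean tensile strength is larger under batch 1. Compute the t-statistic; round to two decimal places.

Let group 1 = batch 1, group 2 = batch 2. H0: μ_1 = μ_2; H1: μ_1 > μ_2 (two-sample pooled-variance t-test, right-tailed).
s_p² = [(20−1)·118² + (11−1)·157²]/(20+11−2) = 17622.3
t = (482 − 353)/√[17622.3·(1/20 + 1/11)] = 2.59
df = n₁ + n₂ − 2 = 29
p-value = P(T ≥ 2.59) ≈ 0.0075
Since p ≈ 0.0075 < α = 0.05, reject H0; the data support H1.

2.59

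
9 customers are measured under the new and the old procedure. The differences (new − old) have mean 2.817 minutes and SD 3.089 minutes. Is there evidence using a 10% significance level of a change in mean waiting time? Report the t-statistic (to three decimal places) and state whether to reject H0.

t = 2.736; reject H0

H0: μ_d = 0; H1: μ_d ≠ 0 (paired t-test on the differences, two-sided).
t = d̄/(s_d/√n) = 2.817/(3.089/√9) = 2.736
df = n − 1 = 8
Two-sided p-value ≈ 0.026
Since p ≈ 0.026 < α = 0.1, reject H0; the evidence is statistically significant.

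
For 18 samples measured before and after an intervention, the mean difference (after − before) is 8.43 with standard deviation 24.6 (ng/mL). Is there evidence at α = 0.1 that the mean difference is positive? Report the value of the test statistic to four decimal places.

H0: μ_d = 0; H1: μ_d > 0 (paired t-test on the differences, right-tailed).
t = d̄/(s_d/√n) = 8.43/(24.6/√18) = 1.4539
df = n − 1 = 17
p-value = P(T ≥ 1.4539) ≈ 0.082
Since p ≈ 0.082 < α = 0.1, reject H0; the evidence is statistically significant.

1.4539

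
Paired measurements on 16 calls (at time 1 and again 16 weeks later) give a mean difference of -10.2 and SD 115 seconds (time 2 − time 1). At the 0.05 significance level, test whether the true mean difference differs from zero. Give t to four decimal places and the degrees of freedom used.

H0: μ_d = 0; H1: μ_d ≠ 0 (paired t-test on the differences, two-sided).
t = d̄/(s_d/√n) = -10.2/(115/√16) = -0.3548
df = n − 1 = 15
Two-sided p-value ≈ 0.728
Since p ≈ 0.728 > α = 0.05, fail to reject H0; the data do not provide sufficient evidence against H0.

t = -0.3548, df = 15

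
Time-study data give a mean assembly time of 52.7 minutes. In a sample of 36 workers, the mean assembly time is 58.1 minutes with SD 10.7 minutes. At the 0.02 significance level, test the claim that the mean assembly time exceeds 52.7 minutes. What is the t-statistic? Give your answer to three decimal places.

H0: μ = 52.7; H1: μ > 52.7 (one-sample t-test, right-tailed).
t = (x̄ − μ₀)/(s/√n) = (58.1 − 52.7)/(10.7/√36) = 3.028
df = n − 1 = 35
p-value = P(T ≥ 3.028) ≈ 0.0023
Since p ≈ 0.0023 < α = 0.02, reject H0; the data support H1.

3.028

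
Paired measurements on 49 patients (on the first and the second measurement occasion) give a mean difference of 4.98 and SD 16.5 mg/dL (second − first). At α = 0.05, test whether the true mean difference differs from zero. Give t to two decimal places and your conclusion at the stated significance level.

H0: μ_d = 0; H1: μ_d ≠ 0 (paired t-test on the differences, two-sided).
t = d̄/(s_d/√n) = 4.98/(16.5/√49) = 2.11
df = n − 1 = 48
Two-sided p-value ≈ 0.0399
Since p ≈ 0.0399 < α = 0.05, reject H0; the evidence is statistically significant.

t = 2.11; reject H0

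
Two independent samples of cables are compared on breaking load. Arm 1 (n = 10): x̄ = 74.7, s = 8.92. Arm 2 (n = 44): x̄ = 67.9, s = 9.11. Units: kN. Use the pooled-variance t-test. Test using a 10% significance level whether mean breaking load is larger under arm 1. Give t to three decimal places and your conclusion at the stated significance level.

Let group 1 = arm 1, group 2 = arm 2. H0: μ_1 = μ_2; H1: μ_1 > μ_2 (two-sample pooled-variance t-test, right-tailed).
s_p² = [(10−1)·8.92² + (44−1)·9.11²]/(10+44−2) = 82.3992
t = (74.7 − 67.9)/√[82.3992·(1/10 + 1/44)] = 2.138
df = n₁ + n₂ − 2 = 52
p-value = P(T ≥ 2.138) ≈ 0.019
Since p ≈ 0.019 < α = 0.1, reject H0; the data support H1.

t = 2.138; reject H0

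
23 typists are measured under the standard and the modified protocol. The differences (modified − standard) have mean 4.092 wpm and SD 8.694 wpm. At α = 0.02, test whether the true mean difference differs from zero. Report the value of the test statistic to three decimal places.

2.257

H0: μ_d = 0; H1: μ_d ≠ 0 (paired t-test on the differences, two-sided).
t = d̄/(s_d/√n) = 4.092/(8.694/√23) = 2.257
df = n − 1 = 22
Two-sided p-value ≈ 0.0343
Since p ≈ 0.0343 > α = 0.02, fail to reject H0; the evidence is not statistically significant.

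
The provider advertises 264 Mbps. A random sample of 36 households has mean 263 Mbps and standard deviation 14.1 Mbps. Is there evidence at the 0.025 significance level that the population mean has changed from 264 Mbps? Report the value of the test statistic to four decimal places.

H0: μ = 264; H1: μ ≠ 264 (one-sample t-test, two-sided).
t = (x̄ − μ₀)/(s/√n) = (263 − 264)/(14.1/√36) = -0.4255
df = n − 1 = 35
Two-sided p-value ≈ 0.673
Since p ≈ 0.673 > α = 0.025, fail to reject H0; the evidence is not statistically significant.

-0.4255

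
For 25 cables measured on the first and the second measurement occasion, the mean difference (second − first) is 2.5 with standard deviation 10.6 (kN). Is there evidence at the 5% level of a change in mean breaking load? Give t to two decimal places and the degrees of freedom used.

t = 1.18, df = 24

H0: μ_d = 0; H1: μ_d ≠ 0 (paired t-test on the differences, two-sided).
t = d̄/(s_d/√n) = 2.5/(10.6/√25) = 1.18
df = n − 1 = 24
Two-sided p-value ≈ 0.250
Since p ≈ 0.250 > α = 0.05, fail to reject H0; the evidence is not statistically significant.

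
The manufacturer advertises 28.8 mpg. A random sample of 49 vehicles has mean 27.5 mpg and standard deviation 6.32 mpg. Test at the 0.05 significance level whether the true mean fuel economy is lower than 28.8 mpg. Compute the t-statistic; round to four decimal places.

-1.4399

H0: μ = 28.8; H1: μ < 28.8 (one-sample t-test, left-tailed).
t = (x̄ − μ₀)/(s/√n) = (27.5 − 28.8)/(6.32/√49) = -1.4399
df = n − 1 = 48
p-value = P(T ≤ -1.4399) ≈ 0.0782
Since p ≈ 0.0782 > α = 0.05, fail to reject H0; the evidence is not statistically significant.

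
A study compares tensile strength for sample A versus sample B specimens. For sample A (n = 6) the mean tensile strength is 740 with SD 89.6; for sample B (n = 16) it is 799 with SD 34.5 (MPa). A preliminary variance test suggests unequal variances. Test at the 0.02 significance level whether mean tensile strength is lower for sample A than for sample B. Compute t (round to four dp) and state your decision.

Let group 1 = sample A, group 2 = sample B. H0: μ_1 = μ_2; H1: μ_1 < μ_2 (Welch's two-sample t-test, left-tailed).
t = (x̄_1 − x̄_2)/√(s_1²/n_1 + s_2²/n_2) = (740 − 799)/√(89.6²/6 + 34.5²/16) = -1.5699
Welch–Satterthwaite df ≈ 5.57
p-value = P(T ≤ -1.5699) ≈ 0.0857
Since p ≈ 0.0857 > α = 0.02, fail to reject H0; the evidence is not statistically significant.

t = -1.5699; fail to reject H0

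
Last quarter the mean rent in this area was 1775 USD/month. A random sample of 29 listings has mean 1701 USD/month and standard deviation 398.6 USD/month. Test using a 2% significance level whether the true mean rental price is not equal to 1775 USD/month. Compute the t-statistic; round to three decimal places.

-1.000

H0: μ = 1775; H1: μ ≠ 1775 (one-sample t-test, two-sided).
t = (x̄ − μ₀)/(s/√n) = (1701 − 1775)/(398.6/√29) = -1.000
df = n − 1 = 28
Two-sided p-value ≈ 0.3260
Since p ≈ 0.3260 > α = 0.02, fail to reject H0; the data do not provide sufficient evidence against H0.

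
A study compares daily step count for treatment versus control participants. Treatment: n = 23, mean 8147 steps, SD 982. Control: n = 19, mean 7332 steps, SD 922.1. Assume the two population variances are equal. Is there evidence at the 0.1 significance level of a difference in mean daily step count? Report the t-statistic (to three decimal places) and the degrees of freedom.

Let group 1 = treatment, group 2 = control. H0: μ_1 = μ_2; H1: μ_1 ≠ μ_2 (two-sample pooled-variance t-test, two-sided).
s_p² = [(23−1)·982² + (19−1)·922.1²]/(23+19−2) = 912999
t = (8147 − 7332)/√[912999·(1/23 + 1/19)] = 2.751
df = n₁ + n₂ − 2 = 40
Two-sided p-value ≈ 0.0089
Since p ≈ 0.0089 < α = 0.1, reject H0; the evidence is statistically significant.

t = 2.751, df = 40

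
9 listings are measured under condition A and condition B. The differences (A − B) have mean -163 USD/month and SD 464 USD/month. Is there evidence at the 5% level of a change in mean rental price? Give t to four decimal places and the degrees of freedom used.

t = -1.0539, df = 8

H0: μ_d = 0; H1: μ_d ≠ 0 (paired t-test on the differences, two-sided).
t = d̄/(s_d/√n) = -163/(464/√9) = -1.0539
df = n − 1 = 8
Two-sided p-value ≈ 0.323
Since p ≈ 0.323 > α = 0.05, fail to reject H0; the data do not provide sufficient evidence against H0.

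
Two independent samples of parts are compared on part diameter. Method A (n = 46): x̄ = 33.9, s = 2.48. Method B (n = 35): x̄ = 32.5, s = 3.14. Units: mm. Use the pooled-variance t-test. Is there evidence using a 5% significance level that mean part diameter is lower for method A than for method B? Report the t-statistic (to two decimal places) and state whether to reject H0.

t = 2.24; fail to reject H0

Let group 1 = method A, group 2 = method B. H0: μ_1 = μ_2; H1: μ_1 < μ_2 (two-sample pooled-variance t-test, left-tailed).
s_p² = [(46−1)·2.48² + (35−1)·3.14²]/(46+35−2) = 7.74676
t = (33.9 − 32.5)/√[7.74676·(1/46 + 1/35)] = 2.24
df = n₁ + n₂ − 2 = 79
p-value = P(T ≤ 2.24) ≈ 0.9861
Since p ≈ 0.9861 > α = 0.05, fail to reject H0; the evidence is not statistically significant.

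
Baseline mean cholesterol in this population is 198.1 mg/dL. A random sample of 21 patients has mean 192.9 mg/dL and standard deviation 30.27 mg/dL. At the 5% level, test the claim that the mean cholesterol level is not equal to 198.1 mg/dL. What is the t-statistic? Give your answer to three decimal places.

H0: μ = 198.1; H1: μ ≠ 198.1 (one-sample t-test, two-sided).
t = (x̄ − μ₀)/(s/√n) = (192.9 − 198.1)/(30.27/√21) = -0.787
df = n − 1 = 20
Two-sided p-value ≈ 0.4404
Since p ≈ 0.4404 > α = 0.05, fail to reject H0; the data do not provide sufficient evidence against H0.

-0.787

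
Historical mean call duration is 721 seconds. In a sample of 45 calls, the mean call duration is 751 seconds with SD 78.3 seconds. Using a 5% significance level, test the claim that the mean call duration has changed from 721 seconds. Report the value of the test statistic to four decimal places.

H0: μ = 721; H1: μ ≠ 721 (one-sample t-test, two-sided).
t = (x̄ − μ₀)/(s/√n) = (751 − 721)/(78.3/√45) = 2.5702
df = n − 1 = 44
Two-sided p-value ≈ 0.014
Since p ≈ 0.014 < α = 0.05, reject H0; the evidence is statistically significant.

2.5702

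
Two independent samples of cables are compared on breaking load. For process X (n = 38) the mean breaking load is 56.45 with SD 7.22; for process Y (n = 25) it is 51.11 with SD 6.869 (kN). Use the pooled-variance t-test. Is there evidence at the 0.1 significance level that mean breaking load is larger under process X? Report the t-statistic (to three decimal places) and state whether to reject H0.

t = 2.927; reject H0

Let group 1 = process X, group 2 = process Y. H0: μ_1 = μ_2; H1: μ_1 > μ_2 (two-sample pooled-variance t-test, right-tailed).
s_p² = [(38−1)·7.22² + (25−1)·6.869²]/(38+25−2) = 50.1827
t = (56.45 − 51.11)/√[50.1827·(1/38 + 1/25)] = 2.927
df = n₁ + n₂ − 2 = 61
p-value = P(T ≥ 2.927) ≈ 0.0024
Since p ≈ 0.0024 < α = 0.1, reject H0; the evidence is statistically significant.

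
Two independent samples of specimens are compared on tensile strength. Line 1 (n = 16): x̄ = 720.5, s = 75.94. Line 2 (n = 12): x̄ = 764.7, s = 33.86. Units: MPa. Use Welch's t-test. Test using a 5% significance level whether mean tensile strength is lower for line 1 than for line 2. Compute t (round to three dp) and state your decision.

t = -2.070; reject H0

Let group 1 = line 1, group 2 = line 2. H0: μ_1 = μ_2; H1: μ_1 < μ_2 (Welch's two-sample t-test, left-tailed).
t = (x̄_1 − x̄_2)/√(s_1²/n_1 + s_2²/n_2) = (720.5 − 764.7)/√(75.94²/16 + 33.86²/12) = -2.070
Welch–Satterthwaite df ≈ 21.91
p-value = P(T ≤ -2.070) ≈ 0.0252
Since p ≈ 0.0252 < α = 0.05, reject H0; the data support H1.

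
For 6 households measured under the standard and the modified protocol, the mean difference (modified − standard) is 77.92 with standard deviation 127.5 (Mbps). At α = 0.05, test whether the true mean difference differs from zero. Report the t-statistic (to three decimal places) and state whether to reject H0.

t = 1.497; fail to reject H0

H0: μ_d = 0; H1: μ_d ≠ 0 (paired t-test on the differences, two-sided).
t = d̄/(s_d/√n) = 77.92/(127.5/√6) = 1.497
df = n − 1 = 5
Two-sided p-value ≈ 0.195
Since p ≈ 0.195 > α = 0.05, fail to reject H0; the data do not provide sufficient evidence against H0.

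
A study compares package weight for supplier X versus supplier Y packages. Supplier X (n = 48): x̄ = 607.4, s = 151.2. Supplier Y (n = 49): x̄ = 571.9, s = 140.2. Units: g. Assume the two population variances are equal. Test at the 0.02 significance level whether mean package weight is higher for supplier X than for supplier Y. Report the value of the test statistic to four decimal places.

1.1994

Let group 1 = supplier X, group 2 = supplier Y. H0: μ_1 = μ_2; H1: μ_1 > μ_2 (two-sample pooled-variance t-test, right-tailed).
s_p² = [(48−1)·151.2² + (49−1)·140.2²]/(48+49−2) = 21241.9
t = (607.4 − 571.9)/√[21241.9·(1/48 + 1/49)] = 1.1994
df = n₁ + n₂ − 2 = 95
p-value = P(T ≥ 1.1994) ≈ 0.1167
Since p ≈ 0.1167 > α = 0.02, fail to reject H0; the evidence is not statistically significant.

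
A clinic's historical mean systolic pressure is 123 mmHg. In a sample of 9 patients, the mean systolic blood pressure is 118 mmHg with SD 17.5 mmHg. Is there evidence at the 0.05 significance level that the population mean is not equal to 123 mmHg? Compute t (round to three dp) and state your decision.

t = -0.857; fail to reject H0

H0: μ = 123; H1: μ ≠ 123 (one-sample t-test, two-sided).
t = (x̄ − μ₀)/(s/√n) = (118 − 123)/(17.5/√9) = -0.857
df = n − 1 = 8
Two-sided p-value ≈ 0.4163
Since p ≈ 0.4163 > α = 0.05, fail to reject H0; the evidence is not statistically significant.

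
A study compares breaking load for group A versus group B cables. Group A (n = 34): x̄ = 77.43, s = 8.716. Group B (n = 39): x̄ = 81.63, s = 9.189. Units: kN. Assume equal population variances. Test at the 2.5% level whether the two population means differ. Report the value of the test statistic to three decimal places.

-1.995

Let group 1 = group A, group 2 = group B. H0: μ_1 = μ_2; H1: μ_1 ≠ μ_2 (two-sample pooled-variance t-test, two-sided).
s_p² = [(34−1)·8.716² + (39−1)·9.189²]/(34+39−2) = 80.5014
t = (77.43 − 81.63)/√[80.5014·(1/34 + 1/39)] = -1.995
df = n₁ + n₂ − 2 = 71
Two-sided p-value ≈ 0.050
Since p ≈ 0.050 > α = 0.025, fail to reject H0; the data do not provide sufficient evidence against H0.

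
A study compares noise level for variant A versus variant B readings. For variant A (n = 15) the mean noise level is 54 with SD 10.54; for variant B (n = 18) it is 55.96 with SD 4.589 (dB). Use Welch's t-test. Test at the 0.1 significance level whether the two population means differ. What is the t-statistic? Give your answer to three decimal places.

Let group 1 = variant A, group 2 = variant B. H0: μ_1 = μ_2; H1: μ_1 ≠ μ_2 (Welch's two-sample t-test, two-sided).
t = (x̄_1 − x̄_2)/√(s_1²/n_1 + s_2²/n_2) = (54 − 55.96)/√(10.54²/15 + 4.589²/18) = -0.669
Welch–Satterthwaite df ≈ 18.39
Two-sided p-value ≈ 0.512
Since p ≈ 0.512 > α = 0.1, fail to reject H0; the data do not provide sufficient evidence against H0.

-0.669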